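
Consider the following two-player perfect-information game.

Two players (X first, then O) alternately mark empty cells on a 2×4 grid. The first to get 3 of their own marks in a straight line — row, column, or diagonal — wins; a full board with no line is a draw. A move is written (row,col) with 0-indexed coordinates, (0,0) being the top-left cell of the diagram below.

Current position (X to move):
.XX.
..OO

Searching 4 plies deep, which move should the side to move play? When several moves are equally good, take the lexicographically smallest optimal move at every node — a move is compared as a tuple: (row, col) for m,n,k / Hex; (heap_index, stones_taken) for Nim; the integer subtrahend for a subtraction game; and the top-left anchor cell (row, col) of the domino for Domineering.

X's best at [.XX./..OO]: (0,0)

[.XX./..OO] X move#1: (0,0):+1/XXX./..OO*, (0,3):+1/.XXX/..OO, (1,0):-1/.XX./X.OO, (1,1):+1/.XX./.XOO
[XXX./..OO] end (terminal -1, O#2); searched .XX./..OO to 4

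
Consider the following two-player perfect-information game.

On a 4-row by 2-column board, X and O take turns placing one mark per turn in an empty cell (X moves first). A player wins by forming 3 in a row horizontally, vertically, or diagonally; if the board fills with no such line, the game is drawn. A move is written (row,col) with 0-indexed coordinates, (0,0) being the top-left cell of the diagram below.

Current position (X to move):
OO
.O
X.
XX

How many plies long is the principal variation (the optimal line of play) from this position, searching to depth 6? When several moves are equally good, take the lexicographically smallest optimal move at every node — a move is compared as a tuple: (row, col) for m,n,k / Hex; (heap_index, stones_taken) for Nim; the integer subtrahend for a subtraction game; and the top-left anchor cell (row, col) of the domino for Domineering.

[OO/.O/X./XX] X move#1: (1,0):+1/OO/XO/X./XX*, (2,1):+0/OO/.O/XX/XX
[OO/XO/X./XX] end (terminal -1, O#2); searched OO/.O/X./XX to 6

PV length from [OO/.O/X./XX]: 1 ply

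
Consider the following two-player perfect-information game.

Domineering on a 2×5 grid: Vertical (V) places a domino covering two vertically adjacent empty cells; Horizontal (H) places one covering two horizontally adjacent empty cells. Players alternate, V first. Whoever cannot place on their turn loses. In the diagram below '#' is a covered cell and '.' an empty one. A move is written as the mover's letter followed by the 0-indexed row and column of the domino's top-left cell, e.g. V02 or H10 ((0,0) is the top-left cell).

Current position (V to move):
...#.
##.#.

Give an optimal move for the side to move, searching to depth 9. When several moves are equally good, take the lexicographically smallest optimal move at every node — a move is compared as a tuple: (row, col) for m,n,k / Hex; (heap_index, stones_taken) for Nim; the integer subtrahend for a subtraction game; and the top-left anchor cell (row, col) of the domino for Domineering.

V's best at [...#./##.#.]: V02

[...#./##.#.] V move#1: V02:+1/..##./####.*, V04:-1/...##/##.##
[..##./####.] H move#2: H00:-1/####./####.*
[####./####.] V move#3: V04:+1/#####/#####*
[#####/#####] end (terminal -1, H#4); searched ...#./##.#. to 9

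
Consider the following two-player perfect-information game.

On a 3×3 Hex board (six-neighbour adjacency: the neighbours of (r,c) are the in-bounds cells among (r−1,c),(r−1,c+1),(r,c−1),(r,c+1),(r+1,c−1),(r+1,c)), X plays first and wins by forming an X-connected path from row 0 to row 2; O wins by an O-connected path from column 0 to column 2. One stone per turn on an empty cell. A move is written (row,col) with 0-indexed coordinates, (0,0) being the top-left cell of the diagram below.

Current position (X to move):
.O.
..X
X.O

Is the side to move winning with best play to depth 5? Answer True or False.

p1 X@[.O./..X/X.O]: (0,0)[XO./..X/X.O]+1* (0,2)[.OX/..X/X.O]+1 (1,0)[.O./X.X/X.O]+1 (1,1)[.O./.XX/X.O]-1 (2,1)[.O./..X/XXO]-1
p2 O@[XO./..X/X.O]: (0,2)[XOO/..X/X.O]-1* (1,0)[XO./O.X/X.O]-1 (1,1)[XO./.OX/X.O]-1 (2,1)[XO./..X/XOO]-1
p3 X@[XOO/..X/X.O]: (1,0)[XOO/X.X/X.O]+1* (1,1)[XOO/.XX/X.O]-1 (2,1)[XOO/..X/XXO]-1
p4 O@[XOO/X.X/X.O] terminal -1; root [.O./..X/X.O] d5

X winning at [.O./..X/X.O]: True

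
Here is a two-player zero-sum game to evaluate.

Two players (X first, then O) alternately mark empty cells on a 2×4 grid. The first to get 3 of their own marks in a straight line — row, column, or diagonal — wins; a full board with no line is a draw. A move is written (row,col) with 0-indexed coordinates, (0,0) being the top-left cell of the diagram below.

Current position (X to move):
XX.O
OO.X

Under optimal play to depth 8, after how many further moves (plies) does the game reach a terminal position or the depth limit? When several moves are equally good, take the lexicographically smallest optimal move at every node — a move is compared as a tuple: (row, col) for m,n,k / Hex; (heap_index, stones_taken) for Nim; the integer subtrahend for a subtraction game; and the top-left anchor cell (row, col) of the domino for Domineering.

ply 1, X at XX.O/OO.X | (0,2)=+1→XXXO/OO.X*; (1,2)=+0→XX.O/OOXX
ply 2: XXXO/OO.X is terminal -1 (O); from XX.O/OO.X depth 8

PV length from [XX.O/OO.X]: 1 ply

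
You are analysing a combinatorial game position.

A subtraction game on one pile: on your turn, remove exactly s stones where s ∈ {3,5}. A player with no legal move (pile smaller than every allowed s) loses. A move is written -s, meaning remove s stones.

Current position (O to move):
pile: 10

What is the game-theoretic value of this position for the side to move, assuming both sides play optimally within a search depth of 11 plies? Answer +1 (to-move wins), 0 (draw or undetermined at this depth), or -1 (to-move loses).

p1 O@[10]: -3[7]-1* -5[5]-1
p2 X@[7]: -3[4]-1 -5[2]+1*
p3 O@[2] terminal -1; root [10] d11

value(10, O) = -1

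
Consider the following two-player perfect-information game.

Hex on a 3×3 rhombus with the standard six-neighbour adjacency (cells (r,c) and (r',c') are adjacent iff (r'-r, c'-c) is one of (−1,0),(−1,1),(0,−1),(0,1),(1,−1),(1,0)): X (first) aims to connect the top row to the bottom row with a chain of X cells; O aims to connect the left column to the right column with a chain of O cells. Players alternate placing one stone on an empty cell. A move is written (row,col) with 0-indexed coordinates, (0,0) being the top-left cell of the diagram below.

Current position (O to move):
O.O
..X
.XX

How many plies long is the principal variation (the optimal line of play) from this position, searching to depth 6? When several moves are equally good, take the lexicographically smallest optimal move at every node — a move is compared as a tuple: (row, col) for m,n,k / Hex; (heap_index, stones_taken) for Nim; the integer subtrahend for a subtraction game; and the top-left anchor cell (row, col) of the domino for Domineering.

PV length from [O.O/..X/.XX]: 1 ply

[O.O/..X/.XX] O move#1: (0,1):+1/OOO/..X/.XX*, (1,0):+1/O.O/O.X/.XX, (1,1):+1/O.O/.OX/.XX, (2,0):+1/O.O/..X/OXX
[OOO/..X/.XX] end (terminal -1, X#2); searched O.O/..X/.XX to 6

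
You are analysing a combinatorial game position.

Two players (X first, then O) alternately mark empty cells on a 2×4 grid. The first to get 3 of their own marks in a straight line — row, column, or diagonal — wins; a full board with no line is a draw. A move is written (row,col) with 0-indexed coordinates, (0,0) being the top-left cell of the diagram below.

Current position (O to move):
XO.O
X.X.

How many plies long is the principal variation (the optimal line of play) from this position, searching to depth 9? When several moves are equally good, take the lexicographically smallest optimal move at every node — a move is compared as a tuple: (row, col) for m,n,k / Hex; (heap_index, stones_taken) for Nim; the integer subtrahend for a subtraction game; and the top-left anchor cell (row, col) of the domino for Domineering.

PV length from [XO.O/X.X.]: 1 ply

ply 1, O at XO.O/X.X. | (0,2)=+1→XOOO/X.X.*; (1,1)=+0→XO.O/XOX.; (1,3)=-1→XO.O/X.XO
ply 2: XOOO/X.X. is terminal -1 (X); from XO.O/X.X. depth 9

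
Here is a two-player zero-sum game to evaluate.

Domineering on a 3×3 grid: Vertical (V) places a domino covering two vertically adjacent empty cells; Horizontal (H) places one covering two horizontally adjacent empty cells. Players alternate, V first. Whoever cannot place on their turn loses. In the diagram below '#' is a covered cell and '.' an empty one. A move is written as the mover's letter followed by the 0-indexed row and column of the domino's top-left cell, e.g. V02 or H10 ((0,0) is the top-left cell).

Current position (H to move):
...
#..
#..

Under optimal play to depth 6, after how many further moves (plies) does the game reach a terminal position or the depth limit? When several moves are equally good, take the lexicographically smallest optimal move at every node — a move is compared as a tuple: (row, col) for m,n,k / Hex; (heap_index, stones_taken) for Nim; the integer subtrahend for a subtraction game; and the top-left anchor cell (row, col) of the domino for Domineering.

[.../#../#..] H move#1: H00:-1/##./#../#.., H01:-1/.##/#../#.., H11:+1/.../###/#..*, H21:-1/.../#../###
[.../###/#..] end (terminal -1, V#2); searched .../#../#.. to 6

PV length from [.../#../#..]: 1 ply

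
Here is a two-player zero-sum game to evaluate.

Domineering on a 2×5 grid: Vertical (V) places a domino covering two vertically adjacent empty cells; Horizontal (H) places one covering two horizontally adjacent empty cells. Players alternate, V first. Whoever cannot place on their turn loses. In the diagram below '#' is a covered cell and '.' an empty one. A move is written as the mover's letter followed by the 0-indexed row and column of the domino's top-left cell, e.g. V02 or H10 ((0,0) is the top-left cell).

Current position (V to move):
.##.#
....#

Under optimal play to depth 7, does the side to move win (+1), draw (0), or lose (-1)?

[.##.#/....#] V move#1: V00:-1/###.#/#...#*, V03:-1/.####/...##
[###.#/#...#] H move#2: H11:-1/###.#/###.#, H12:+1/###.#/#.###*
[###.#/#.###] end (terminal -1, V#3); searched .##.#/....# to 7

value(.##.#/....#, V) = -1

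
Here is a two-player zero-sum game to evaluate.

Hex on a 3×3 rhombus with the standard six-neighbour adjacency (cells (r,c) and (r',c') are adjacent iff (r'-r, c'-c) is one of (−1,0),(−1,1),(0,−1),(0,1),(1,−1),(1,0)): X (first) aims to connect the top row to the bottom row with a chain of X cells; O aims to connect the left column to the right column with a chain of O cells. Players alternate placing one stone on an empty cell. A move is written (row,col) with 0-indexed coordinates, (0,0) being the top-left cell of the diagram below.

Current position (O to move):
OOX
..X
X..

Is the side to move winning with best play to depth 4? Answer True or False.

[OOX/..X/X..] O move#1: (1,0):-1/OOX/O.X/X..*, (1,1):-1/OOX/.OX/X.., (2,1):-1/OOX/..X/XO., (2,2):-1/OOX/..X/X.O
[OOX/O.X/X..] X move#2: (1,1):+1/OOX/OXX/X..*, (2,1):+1/OOX/O.X/XX., (2,2):+1/OOX/O.X/X.X
[OOX/OXX/X..] end (terminal -1, O#3); searched OOX/..X/X.. to 4

O winning at [OOX/..X/X..]: False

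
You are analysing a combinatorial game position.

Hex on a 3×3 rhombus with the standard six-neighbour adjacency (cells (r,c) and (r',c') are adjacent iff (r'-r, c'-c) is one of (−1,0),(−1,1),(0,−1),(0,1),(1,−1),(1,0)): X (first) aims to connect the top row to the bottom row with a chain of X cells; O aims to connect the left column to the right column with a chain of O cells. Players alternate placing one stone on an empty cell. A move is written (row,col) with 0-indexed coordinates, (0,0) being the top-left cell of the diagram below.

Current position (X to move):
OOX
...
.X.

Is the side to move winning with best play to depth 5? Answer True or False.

X winning at [OOX/.../.X.]: True

[OOX/.../.X.] X move#1: (1,0):+1/OOX/X../.X.*, (1,1):+1/OOX/.X./.X., (1,2):+1/OOX/..X/.X., (2,0):+1/OOX/.../XX., (2,2):+1/OOX/.../.XX
[OOX/X../.X.] O move#2: (1,1):-1/OOX/XO./.X.*, (1,2):-1/OOX/X.O/.X., (2,0):-1/OOX/X../OX., (2,2):-1/OOX/X../.XO
[OOX/XO./.X.] X move#3: (1,2):+1/OOX/XOX/.X.*, (2,0):-1/OOX/XO./XX., (2,2):-1/OOX/XO./.XX
[OOX/XOX/.X.] end (terminal -1, O#4); searched OOX/.../.X. to 5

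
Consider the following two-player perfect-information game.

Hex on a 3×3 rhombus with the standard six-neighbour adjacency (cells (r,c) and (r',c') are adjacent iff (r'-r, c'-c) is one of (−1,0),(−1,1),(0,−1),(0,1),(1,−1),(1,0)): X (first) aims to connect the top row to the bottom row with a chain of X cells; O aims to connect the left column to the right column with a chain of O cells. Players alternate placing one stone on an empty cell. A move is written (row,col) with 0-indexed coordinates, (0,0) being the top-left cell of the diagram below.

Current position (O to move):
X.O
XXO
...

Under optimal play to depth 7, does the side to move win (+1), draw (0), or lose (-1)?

p1 O@[X.O/XXO/...]: (0,1)[XOO/XXO/...]-1* (2,0)[X.O/XXO/O..]-1 (2,1)[X.O/XXO/.O.]-1 (2,2)[X.O/XXO/..O]-1
p2 X@[XOO/XXO/...]: (2,0)[XOO/XXO/X..]+1* (2,1)[XOO/XXO/.X.]+1 (2,2)[XOO/XXO/..X]+1
p3 O@[XOO/XXO/X..] terminal -1; root [X.O/XXO/...] d7

value(X.O/XXO/..., O) = -1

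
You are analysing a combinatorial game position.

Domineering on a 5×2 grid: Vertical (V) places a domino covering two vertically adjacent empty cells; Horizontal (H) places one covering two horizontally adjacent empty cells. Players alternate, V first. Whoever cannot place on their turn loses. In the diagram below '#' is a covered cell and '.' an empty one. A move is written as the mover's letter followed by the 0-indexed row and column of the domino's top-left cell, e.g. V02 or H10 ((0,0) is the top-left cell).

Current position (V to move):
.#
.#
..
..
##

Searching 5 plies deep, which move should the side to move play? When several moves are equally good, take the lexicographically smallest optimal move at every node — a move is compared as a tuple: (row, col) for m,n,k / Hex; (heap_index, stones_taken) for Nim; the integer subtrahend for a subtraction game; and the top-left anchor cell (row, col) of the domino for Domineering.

V's best at [.#/.#/../../##]: V20

p1 V@[.#/.#/../../##]: V00[##/##/../../##]-1 V10[.#/##/#./../##]-1 V20[.#/.#/#./#./##]+1* V21[.#/.#/.#/.#/##]+1
p2 H@[.#/.#/#./#./##] terminal -1; root [.#/.#/../../##] d5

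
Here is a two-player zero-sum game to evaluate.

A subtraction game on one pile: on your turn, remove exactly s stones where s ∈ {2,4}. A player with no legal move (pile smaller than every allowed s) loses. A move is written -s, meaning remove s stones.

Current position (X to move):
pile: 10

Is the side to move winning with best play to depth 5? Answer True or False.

p1 X@[10]: -2[8]-1 -4[6]+1*
p2 O@[6]: -2[4]-1* -4[2]-1
p3 X@[4]: -2[2]-1 -4[0]+1*
p4 O@[0] terminal -1; root [10] d5

X winning at [10]: True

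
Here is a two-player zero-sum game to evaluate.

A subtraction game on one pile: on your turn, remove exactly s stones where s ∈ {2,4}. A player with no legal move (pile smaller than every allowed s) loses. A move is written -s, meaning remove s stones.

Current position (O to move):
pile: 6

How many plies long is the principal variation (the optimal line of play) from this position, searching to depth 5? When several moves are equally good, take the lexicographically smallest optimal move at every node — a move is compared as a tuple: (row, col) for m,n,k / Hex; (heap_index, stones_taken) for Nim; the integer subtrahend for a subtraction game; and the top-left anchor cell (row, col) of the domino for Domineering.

PV length from [6]: 2 plies

p1 O@[6]: -2[4]-1* -4[2]-1
p2 X@[4]: -2[2]-1 -4[0]+1*
p3 O@[0] terminal -1; root [6] d5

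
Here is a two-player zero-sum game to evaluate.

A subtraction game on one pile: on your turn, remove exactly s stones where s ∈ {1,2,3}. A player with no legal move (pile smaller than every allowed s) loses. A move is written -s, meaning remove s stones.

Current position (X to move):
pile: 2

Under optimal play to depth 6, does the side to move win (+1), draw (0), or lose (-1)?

[2] X move#1: -1:-1/1, -2:+1/0*
[0] end (terminal -1, O#2); searched 2 to 6

value(2, X) = +1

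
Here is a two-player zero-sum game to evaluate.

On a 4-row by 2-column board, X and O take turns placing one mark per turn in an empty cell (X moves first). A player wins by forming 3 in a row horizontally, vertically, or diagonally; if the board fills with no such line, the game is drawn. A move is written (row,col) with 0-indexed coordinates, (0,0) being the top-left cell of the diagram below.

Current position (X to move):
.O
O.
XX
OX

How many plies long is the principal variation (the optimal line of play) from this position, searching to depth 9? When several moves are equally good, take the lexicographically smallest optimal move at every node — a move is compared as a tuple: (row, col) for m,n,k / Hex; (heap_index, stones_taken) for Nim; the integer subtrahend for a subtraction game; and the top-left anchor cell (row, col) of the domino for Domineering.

PV length from [.O/O./XX/OX]: 1 ply

[.O/O./XX/OX] X move#1: (0,0):+0/XO/O./XX/OX, (1,1):+1/.O/OX/XX/OX*
[.O/OX/XX/OX] end (terminal -1, O#2); searched .O/O./XX/OX to 9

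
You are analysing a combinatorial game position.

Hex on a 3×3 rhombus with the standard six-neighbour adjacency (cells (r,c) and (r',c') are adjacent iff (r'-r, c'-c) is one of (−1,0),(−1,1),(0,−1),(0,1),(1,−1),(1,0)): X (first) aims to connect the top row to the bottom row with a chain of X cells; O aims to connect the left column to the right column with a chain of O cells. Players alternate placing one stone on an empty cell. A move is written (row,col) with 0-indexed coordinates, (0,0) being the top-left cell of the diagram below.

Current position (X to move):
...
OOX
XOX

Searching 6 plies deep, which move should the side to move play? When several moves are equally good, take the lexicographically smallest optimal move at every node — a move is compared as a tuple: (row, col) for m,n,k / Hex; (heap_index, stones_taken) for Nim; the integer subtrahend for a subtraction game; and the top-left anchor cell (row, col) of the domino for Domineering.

[.../OOX/XOX] X move#1: (0,0):-1/X../OOX/XOX, (0,1):-1/.X./OOX/XOX, (0,2):+1/..X/OOX/XOX*
[..X/OOX/XOX] end (terminal -1, O#2); searched .../OOX/XOX to 6

X's best at [.../OOX/XOX]: (0,2)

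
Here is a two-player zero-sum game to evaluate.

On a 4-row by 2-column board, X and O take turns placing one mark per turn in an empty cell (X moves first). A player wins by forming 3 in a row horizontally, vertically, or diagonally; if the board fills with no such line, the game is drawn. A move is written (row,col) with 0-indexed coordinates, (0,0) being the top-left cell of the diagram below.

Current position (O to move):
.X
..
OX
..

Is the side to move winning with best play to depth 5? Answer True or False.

O winning at [.X/../OX/..]: False

p1 O@[.X/../OX/..]: (0,0)[OX/../OX/..]-1 (1,0)[.X/O./OX/..]-1 (1,1)[.X/.O/OX/..]+0* (3,0)[.X/../OX/O.]-1 (3,1)[.X/../OX/.O]-1
p2 X@[.X/.O/OX/..]: (0,0)[XX/.O/OX/..]+0* (1,0)[.X/XO/OX/..]+0 (3,0)[.X/.O/OX/X.]+0 (3,1)[.X/.O/OX/.X]-1
p3 O@[XX/.O/OX/..]: (1,0)[XX/OO/OX/..]+0* (3,0)[XX/.O/OX/O.]+0 (3,1)[XX/.O/OX/.O]+0
p4 X@[XX/OO/OX/..]: (3,0)[XX/OO/OX/X.]+0* (3,1)[XX/OO/OX/.X]-1
p5 O@[XX/OO/OX/X.]: (3,1)[XX/OO/OX/XO]+0*
p6 X@[XX/OO/OX/XO] terminal +0; root [.X/../OX/..] d5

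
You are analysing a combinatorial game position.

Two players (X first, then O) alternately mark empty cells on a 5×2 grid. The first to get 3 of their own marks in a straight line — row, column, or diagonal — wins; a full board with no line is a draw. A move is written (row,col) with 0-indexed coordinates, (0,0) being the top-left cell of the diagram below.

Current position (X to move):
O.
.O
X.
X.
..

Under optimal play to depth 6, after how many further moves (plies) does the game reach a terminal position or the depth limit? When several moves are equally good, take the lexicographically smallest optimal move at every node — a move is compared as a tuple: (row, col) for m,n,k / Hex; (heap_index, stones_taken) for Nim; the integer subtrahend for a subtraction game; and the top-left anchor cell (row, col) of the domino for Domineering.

PV length from [O./.O/X./X./..]: 3 plies

p1 X@[O./.O/X./X./..]: (0,1)[OX/.O/X./X./..]+1* (1,0)[O./XO/X./X./..]+1 (2,1)[O./.O/XX/X./..]+1 (3,1)[O./.O/X./XX/..]+1 (4,0)[O./.O/X./X./X.]+1 (4,1)[O./.O/X./X./.X]+1
p2 O@[OX/.O/X./X./..]: (1,0)[OX/OO/X./X./..]-1* (2,1)[OX/.O/XO/X./..]-1 (3,1)[OX/.O/X./XO/..]-1 (4,0)[OX/.O/X./X./O.]-1 (4,1)[OX/.O/X./X./.O]-1
p3 X@[OX/OO/X./X./..]: (2,1)[OX/OO/XX/X./..]+0 (3,1)[OX/OO/X./XX/..]+0 (4,0)[OX/OO/X./X./X.]+1* (4,1)[OX/OO/X./X./.X]+0
p4 O@[OX/OO/X./X./X.] terminal -1; root [O./.O/X./X./..] d6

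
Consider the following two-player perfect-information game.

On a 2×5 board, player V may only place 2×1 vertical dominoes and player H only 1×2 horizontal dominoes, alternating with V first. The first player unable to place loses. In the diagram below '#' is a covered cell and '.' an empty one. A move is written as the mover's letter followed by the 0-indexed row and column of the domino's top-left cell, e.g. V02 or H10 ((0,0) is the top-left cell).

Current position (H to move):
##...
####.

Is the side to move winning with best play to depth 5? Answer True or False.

[##.../####.] H move#1: H02:-1/####./####., H03:+1/##.##/####.*
[##.##/####.] end (terminal -1, V#2); searched ##.../####. to 5

H winning at [##.../####.]: True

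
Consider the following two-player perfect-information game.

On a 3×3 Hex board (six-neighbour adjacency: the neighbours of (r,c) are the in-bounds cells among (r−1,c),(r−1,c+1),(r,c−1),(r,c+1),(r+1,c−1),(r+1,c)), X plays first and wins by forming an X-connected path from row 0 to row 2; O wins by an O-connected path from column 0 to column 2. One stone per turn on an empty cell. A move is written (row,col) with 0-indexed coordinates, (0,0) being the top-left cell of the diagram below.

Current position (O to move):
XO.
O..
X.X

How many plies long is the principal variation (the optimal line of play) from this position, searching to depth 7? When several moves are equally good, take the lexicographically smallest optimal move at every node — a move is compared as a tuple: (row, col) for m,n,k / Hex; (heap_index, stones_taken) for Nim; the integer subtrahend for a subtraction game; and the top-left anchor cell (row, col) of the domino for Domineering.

PV length from [XO./O../X.X]: 1 ply

ply 1, O at XO./O../X.X | (0,2)=+1→XOO/O../X.X*; (1,1)=+1→XO./OO./X.X; (1,2)=+1→XO./O.O/X.X; (2,1)=-1→XO./O../XOX
ply 2: XOO/O../X.X is terminal -1 (X); from XO./O../X.X depth 7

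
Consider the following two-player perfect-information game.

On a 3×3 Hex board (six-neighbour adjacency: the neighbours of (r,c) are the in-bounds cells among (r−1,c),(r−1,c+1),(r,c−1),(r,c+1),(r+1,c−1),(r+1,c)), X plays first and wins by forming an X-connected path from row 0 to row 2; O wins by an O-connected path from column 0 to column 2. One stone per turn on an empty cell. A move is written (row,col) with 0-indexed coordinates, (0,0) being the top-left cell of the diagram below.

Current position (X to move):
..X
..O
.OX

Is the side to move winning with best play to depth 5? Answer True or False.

[..X/..O/.OX] X move#1: (0,0):-1/X.X/..O/.OX, (0,1):-1/.XX/..O/.OX, (1,0):-1/..X/X.O/.OX, (1,1):-1/..X/.XO/.OX, (2,0):+1/..X/..O/XOX*
[..X/..O/XOX] O move#2: (0,0):-1/O.X/..O/XOX*, (0,1):-1/.OX/..O/XOX, (1,0):-1/..X/O.O/XOX, (1,1):-1/..X/.OO/XOX
[O.X/..O/XOX] X move#3: (0,1):+1/OXX/..O/XOX*, (1,0):+1/O.X/X.O/XOX, (1,1):+1/O.X/.XO/XOX
[OXX/..O/XOX] O move#4: (1,0):-1/OXX/O.O/XOX*, (1,1):-1/OXX/.OO/XOX
[OXX/O.O/XOX] X move#5: (1,1):+1/OXX/OXO/XOX*
[OXX/OXO/XOX] end (terminal -1, O#6); searched ..X/..O/.OX to 5

X winning at [..X/..O/.OX]: True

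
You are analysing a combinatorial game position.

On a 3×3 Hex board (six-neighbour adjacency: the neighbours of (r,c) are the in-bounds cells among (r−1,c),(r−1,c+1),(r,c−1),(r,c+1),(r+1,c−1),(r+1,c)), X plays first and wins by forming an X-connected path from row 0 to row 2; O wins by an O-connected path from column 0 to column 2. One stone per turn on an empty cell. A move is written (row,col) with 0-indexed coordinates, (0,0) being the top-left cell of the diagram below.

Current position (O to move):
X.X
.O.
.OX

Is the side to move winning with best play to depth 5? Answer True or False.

[X.X/.O./.OX] O move#1: (0,1):-1/XOX/.O./.OX, (1,0):-1/X.X/OO./.OX, (1,2):+1/X.X/.OO/.OX*, (2,0):-1/X.X/.O./OOX
[X.X/.OO/.OX] X move#2: (0,1):-1/XXX/.OO/.OX*, (1,0):-1/X.X/XOO/.OX, (2,0):-1/X.X/.OO/XOX
[XXX/.OO/.OX] O move#3: (1,0):+1/XXX/OOO/.OX*, (2,0):+1/XXX/.OO/OOX
[XXX/OOO/.OX] end (terminal -1, X#4); searched X.X/.O./.OX to 5

O winning at [X.X/.O./.OX]: True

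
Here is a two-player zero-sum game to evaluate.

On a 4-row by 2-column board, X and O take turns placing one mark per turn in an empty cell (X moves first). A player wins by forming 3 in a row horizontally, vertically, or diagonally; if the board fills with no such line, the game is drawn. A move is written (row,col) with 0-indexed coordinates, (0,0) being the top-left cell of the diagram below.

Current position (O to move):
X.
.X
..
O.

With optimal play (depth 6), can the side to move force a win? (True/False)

O winning at [X./.X/../O.]: False

ply 1, O at X./.X/../O. | (0,1)=+0→XO/.X/../O.*; (1,0)=+0→X./OX/../O.; (2,0)=+0→X./.X/O./O.; (2,1)=+0→X./.X/.O/O.; (3,1)=+0→X./.X/../OO
ply 2, X at XO/.X/../O. | (1,0)=+0→XO/XX/../O.*; (2,0)=+0→XO/.X/X./O.; (2,1)=+0→XO/.X/.X/O.; (3,1)=+0→XO/.X/../OX
ply 3, O at XO/XX/../O. | (2,0)=+0→XO/XX/O./O.*; (2,1)=-1→XO/XX/.O/O.; (3,1)=-1→XO/XX/../OO
ply 4, X at XO/XX/O./O. | (2,1)=+0→XO/XX/OX/O.*; (3,1)=+0→XO/XX/O./OX
ply 5, O at XO/XX/OX/O. | (3,1)=+0→XO/XX/OX/OO*
ply 6: XO/XX/OX/OO is terminal +0 (X); from X./.X/../O. depth 6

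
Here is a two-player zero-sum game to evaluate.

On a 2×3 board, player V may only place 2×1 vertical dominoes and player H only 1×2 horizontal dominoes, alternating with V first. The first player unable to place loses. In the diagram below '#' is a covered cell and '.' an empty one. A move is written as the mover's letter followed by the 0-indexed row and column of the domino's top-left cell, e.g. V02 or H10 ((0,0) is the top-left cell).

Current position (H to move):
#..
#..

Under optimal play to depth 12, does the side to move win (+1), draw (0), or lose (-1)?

value(#../#.., H) = +1

p1 H@[#../#..]: H01[###/#..]+1* H11[#../###]+1
p2 V@[###/#..] terminal -1; root [#../#..] d12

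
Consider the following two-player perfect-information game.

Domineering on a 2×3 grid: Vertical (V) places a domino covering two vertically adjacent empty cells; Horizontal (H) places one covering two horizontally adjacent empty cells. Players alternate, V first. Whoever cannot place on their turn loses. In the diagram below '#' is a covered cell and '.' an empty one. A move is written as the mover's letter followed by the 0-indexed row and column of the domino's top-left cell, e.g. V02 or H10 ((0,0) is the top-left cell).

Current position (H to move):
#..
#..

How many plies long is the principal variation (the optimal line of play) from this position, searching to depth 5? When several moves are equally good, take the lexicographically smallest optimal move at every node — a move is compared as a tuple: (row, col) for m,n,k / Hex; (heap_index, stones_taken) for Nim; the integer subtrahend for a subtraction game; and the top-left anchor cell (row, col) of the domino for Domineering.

PV length from [#../#..]: 1 ply

ply 1, H at #../#.. | H01=+1→###/#..*; H11=+1→#../###
ply 2: ###/#.. is terminal -1 (V); from #../#.. depth 5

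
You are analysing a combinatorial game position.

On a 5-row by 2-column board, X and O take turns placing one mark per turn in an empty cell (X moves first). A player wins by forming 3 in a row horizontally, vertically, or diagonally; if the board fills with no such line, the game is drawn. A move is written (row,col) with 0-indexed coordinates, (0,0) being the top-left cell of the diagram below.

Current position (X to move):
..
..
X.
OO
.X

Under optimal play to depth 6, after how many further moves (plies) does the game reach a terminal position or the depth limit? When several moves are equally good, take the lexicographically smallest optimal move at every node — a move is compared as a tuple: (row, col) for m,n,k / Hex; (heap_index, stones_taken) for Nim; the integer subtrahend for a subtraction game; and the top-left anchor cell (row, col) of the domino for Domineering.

PV length from [../../X./OO/.X]: 6 plies

ply 1, X at ../../X./OO/.X | (0,0)=+0→X./../X./OO/.X*; (0,1)=+0→.X/../X./OO/.X; (1,0)=+0→../X./X./OO/.X; (1,1)=+0→../.X/X./OO/.X; (2,1)=+0→../../XX/OO/.X; (4,0)=+0→../../X./OO/XX
ply 2, O at X./../X./OO/.X | (0,1)=-1→XO/../X./OO/.X; (1,0)=+0→X./O./X./OO/.X*; (1,1)=-1→X./.O/X./OO/.X; (2,1)=-1→X./../XO/OO/.X; (4,0)=-1→X./../X./OO/OX
ply 3, X at X./O./X./OO/.X | (0,1)=+0→XX/O./X./OO/.X*; (1,1)=+0→X./OX/X./OO/.X; (2,1)=+0→X./O./XX/OO/.X; (4,0)=+0→X./O./X./OO/XX
ply 4, O at XX/O./X./OO/.X | (1,1)=+0→XX/OO/X./OO/.X*; (2,1)=+0→XX/O./XO/OO/.X; (4,0)=+0→XX/O./X./OO/OX
ply 5, X at XX/OO/X./OO/.X | (2,1)=+0→XX/OO/XX/OO/.X*; (4,0)=-1→XX/OO/X./OO/XX
ply 6, O at XX/OO/XX/OO/.X | (4,0)=+0→XX/OO/XX/OO/OX*
ply 7: XX/OO/XX/OO/OX is terminal +0 (X); from ../../X./OO/.X depth 6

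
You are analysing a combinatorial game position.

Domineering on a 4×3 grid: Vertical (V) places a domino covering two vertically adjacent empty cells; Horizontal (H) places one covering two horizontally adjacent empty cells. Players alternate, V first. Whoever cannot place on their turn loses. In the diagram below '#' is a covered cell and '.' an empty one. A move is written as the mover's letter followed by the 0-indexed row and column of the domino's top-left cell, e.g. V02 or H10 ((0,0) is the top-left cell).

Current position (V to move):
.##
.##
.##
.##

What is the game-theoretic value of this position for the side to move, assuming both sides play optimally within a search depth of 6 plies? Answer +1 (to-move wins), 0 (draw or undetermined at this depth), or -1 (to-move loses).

[.##/.##/.##/.##] V move#1: V00:+1/###/###/.##/.##*, V10:+1/.##/###/###/.##, V20:+1/.##/.##/###/###
[###/###/.##/.##] end (terminal -1, H#2); searched .##/.##/.##/.## to 6

value(.##/.##/.##/.##, V) = +1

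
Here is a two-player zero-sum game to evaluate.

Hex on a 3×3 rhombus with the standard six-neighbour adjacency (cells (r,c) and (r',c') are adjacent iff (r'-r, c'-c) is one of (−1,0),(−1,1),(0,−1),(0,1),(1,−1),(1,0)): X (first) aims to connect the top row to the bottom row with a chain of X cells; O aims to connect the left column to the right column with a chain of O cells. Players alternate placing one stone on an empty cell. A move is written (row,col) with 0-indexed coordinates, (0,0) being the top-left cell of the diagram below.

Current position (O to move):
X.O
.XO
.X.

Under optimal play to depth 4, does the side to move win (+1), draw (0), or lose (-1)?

ply 1, O at X.O/.XO/.X. | (0,1)=-1→XOO/.XO/.X.*; (1,0)=-1→X.O/OXO/.X.; (2,0)=-1→X.O/.XO/OX.; (2,2)=-1→X.O/.XO/.XO
ply 2, X at XOO/.XO/.X. | (1,0)=+1→XOO/XXO/.X.*; (2,0)=-1→XOO/.XO/XX.; (2,2)=-1→XOO/.XO/.XX
ply 3: XOO/XXO/.X. is terminal -1 (O); from X.O/.XO/.X. depth 4

value(X.O/.XO/.X., O) = -1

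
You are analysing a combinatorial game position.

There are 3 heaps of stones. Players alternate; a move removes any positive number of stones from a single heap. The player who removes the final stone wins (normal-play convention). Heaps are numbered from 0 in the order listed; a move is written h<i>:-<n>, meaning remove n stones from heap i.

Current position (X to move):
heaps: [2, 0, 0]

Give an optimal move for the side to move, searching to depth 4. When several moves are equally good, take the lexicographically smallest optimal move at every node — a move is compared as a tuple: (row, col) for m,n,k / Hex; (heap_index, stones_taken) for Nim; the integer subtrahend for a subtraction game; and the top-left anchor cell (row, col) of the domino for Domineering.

X's best at [(2,0,0)]: h0:-2

ply 1, X at (2,0,0) | h0:-1=-1→(1,0,0); h0:-2=+1→(0,0,0)*
ply 2: (0,0,0) is terminal -1 (O); from (2,0,0) depth 4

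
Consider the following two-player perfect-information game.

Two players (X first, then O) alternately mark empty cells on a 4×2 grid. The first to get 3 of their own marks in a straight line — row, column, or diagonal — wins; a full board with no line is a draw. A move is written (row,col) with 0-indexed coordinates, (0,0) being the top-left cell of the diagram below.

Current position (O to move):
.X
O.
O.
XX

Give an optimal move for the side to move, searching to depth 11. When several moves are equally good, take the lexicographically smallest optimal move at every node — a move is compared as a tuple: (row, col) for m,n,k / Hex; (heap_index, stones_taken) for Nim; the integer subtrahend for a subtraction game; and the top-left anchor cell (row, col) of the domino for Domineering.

p1 O@[.X/O./O./XX]: (0,0)[OX/O./O./XX]+1* (1,1)[.X/OO/O./XX]+0 (2,1)[.X/O./OO/XX]+0
p2 X@[OX/O./O./XX] terminal -1; root [.X/O./O./XX] d11

O's best at [.X/O./O./XX]: (0,0)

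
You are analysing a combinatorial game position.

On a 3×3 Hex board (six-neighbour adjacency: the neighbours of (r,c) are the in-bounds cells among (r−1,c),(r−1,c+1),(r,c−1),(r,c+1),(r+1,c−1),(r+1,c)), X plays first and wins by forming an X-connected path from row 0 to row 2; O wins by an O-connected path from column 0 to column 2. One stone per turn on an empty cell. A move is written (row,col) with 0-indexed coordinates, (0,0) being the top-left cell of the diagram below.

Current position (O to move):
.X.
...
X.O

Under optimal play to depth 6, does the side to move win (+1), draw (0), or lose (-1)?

ply 1, O at .X./.../X.O | (0,0)=-1→OX./.../X.O*; (0,2)=-1→.XO/.../X.O; (1,0)=-1→.X./O../X.O; (1,1)=-1→.X./.O./X.O; (1,2)=-1→.X./..O/X.O; (2,1)=-1→.X./.../XOO
ply 2, X at OX./.../X.O | (0,2)=+1→OXX/.../X.O*; (1,0)=+1→OX./X../X.O; (1,1)=+1→OX./.X./X.O; (1,2)=+1→OX./..X/X.O; (2,1)=+1→OX./.../XXO
ply 3, O at OXX/.../X.O | (1,0)=-1→OXX/O../X.O*; (1,1)=-1→OXX/.O./X.O; (1,2)=-1→OXX/..O/X.O; (2,1)=-1→OXX/.../XOO
ply 4, X at OXX/O../X.O | (1,1)=+1→OXX/OX./X.O*; (1,2)=+1→OXX/O.X/X.O; (2,1)=+1→OXX/O../XXO
ply 5: OXX/OX./X.O is terminal -1 (O); from .X./.../X.O depth 6

value(.X./.../X.O, O) = -1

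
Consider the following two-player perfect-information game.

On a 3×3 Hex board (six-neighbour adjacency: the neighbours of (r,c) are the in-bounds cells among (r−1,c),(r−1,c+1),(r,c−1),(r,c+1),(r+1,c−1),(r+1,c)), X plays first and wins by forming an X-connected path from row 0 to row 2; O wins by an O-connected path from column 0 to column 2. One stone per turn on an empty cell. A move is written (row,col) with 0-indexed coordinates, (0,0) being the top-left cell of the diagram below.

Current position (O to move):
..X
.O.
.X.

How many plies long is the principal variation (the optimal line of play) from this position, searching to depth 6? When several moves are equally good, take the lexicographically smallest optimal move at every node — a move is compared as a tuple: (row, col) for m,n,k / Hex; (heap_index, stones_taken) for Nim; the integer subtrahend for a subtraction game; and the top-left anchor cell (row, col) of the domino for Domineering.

PV length from [..X/.O./.X.]: 5 plies

ply 1, O at ..X/.O./.X. | (0,0)=-1→O.X/.O./.X.; (0,1)=-1→.OX/.O./.X.; (1,0)=-1→..X/OO./.X.; (1,2)=+1→..X/.OO/.X.*; (2,0)=-1→..X/.O./OX.; (2,2)=-1→..X/.O./.XO
ply 2, X at ..X/.OO/.X. | (0,0)=-1→X.X/.OO/.X.*; (0,1)=-1→.XX/.OO/.X.; (1,0)=-1→..X/XOO/.X.; (2,0)=-1→..X/.OO/XX.; (2,2)=-1→..X/.OO/.XX
ply 3, O at X.X/.OO/.X. | (0,1)=+1→XOX/.OO/.X.*; (1,0)=+1→X.X/OOO/.X.; (2,0)=+1→X.X/.OO/OX.; (2,2)=+1→X.X/.OO/.XO
ply 4, X at XOX/.OO/.X. | (1,0)=-1→XOX/XOO/.X.*; (2,0)=-1→XOX/.OO/XX.; (2,2)=-1→XOX/.OO/.XX
ply 5, O at XOX/XOO/.X. | (2,0)=+1→XOX/XOO/OX.*; (2,2)=-1→XOX/XOO/.XO
ply 6: XOX/XOO/OX. is terminal -1 (X); from ..X/.O./.X. depth 6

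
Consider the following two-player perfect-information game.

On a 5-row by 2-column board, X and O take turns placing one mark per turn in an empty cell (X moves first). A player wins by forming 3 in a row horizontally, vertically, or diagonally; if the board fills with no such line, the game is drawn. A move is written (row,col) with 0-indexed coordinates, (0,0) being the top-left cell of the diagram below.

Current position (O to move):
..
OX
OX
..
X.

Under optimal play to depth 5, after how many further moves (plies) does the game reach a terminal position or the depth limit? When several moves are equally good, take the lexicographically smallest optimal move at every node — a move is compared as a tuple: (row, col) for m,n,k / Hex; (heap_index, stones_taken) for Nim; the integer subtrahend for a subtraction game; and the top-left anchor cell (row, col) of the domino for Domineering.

PV length from [../OX/OX/../X.]: 1 ply

[../OX/OX/../X.] O move#1: (0,0):+1/O./OX/OX/../X.*, (0,1):-1/.O/OX/OX/../X., (3,0):+1/../OX/OX/O./X., (3,1):-1/../OX/OX/.O/X., (4,1):-1/../OX/OX/../XO
[O./OX/OX/../X.] end (terminal -1, X#2); searched ../OX/OX/../X. to 5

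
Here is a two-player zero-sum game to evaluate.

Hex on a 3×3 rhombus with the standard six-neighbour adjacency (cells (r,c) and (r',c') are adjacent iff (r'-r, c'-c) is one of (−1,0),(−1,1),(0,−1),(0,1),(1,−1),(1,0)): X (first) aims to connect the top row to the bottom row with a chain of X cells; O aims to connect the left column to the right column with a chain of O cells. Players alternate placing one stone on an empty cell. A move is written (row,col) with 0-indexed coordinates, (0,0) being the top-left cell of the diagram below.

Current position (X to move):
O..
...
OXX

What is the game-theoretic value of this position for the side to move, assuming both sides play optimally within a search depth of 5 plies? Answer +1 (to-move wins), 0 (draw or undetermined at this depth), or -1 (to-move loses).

p1 X@[O../.../OXX]: (0,1)[OX./.../OXX]-1 (0,2)[O.X/.../OXX]+1* (1,0)[O../X../OXX]-1 (1,1)[O../.X./OXX]+1 (1,2)[O../..X/OXX]-1
p2 O@[O.X/.../OXX]: (0,1)[OOX/.../OXX]-1* (1,0)[O.X/O../OXX]-1 (1,1)[O.X/.O./OXX]-1 (1,2)[O.X/..O/OXX]-1
p3 X@[OOX/.../OXX]: (1,0)[OOX/X../OXX]+1* (1,1)[OOX/.X./OXX]+1 (1,2)[OOX/..X/OXX]+1
p4 O@[OOX/X../OXX]: (1,1)[OOX/XO./OXX]-1* (1,2)[OOX/X.O/OXX]-1
p5 X@[OOX/XO./OXX]: (1,2)[OOX/XOX/OXX]+1*
p6 O@[OOX/XOX/OXX] terminal -1; root [O../.../OXX] d5

value(O../.../OXX, X) = +1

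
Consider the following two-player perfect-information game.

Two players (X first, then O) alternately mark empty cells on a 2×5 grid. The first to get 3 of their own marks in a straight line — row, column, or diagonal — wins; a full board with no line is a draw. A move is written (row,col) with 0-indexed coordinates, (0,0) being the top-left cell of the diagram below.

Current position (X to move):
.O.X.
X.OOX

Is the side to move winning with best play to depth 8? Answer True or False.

p1 X@[.O.X./X.OOX]: (0,0)[XO.X./X.OOX]-1 (0,2)[.OXX./X.OOX]-1 (0,4)[.O.XX/X.OOX]-1 (1,1)[.O.X./XXOOX]+0*
p2 O@[.O.X./XXOOX]: (0,0)[OO.X./XXOOX]+0* (0,2)[.OOX./XXOOX]+0 (0,4)[.O.XO/XXOOX]+0
p3 X@[OO.X./XXOOX]: (0,2)[OOXX./XXOOX]+0* (0,4)[OO.XX/XXOOX]-1
p4 O@[OOXX./XXOOX]: (0,4)[OOXXO/XXOOX]+0*
p5 X@[OOXXO/XXOOX] terminal +0; root [.O.X./X.OOX] d8

X winning at [.O.X./X.OOX]: False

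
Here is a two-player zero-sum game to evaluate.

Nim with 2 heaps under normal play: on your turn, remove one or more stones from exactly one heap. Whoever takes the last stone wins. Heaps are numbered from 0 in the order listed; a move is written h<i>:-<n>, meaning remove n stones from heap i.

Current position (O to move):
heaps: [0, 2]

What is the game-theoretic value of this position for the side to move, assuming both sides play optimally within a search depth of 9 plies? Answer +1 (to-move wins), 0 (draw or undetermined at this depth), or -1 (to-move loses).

value((0,2), O) = +1

[(0,2)] O move#1: h1:-1:-1/(0,1), h1:-2:+1/(0,0)*
[(0,0)] end (terminal -1, X#2); searched (0,2) to 9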